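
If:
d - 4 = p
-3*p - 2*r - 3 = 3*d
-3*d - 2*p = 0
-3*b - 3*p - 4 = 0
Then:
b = 16/15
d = 8/5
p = -12/5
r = -3/10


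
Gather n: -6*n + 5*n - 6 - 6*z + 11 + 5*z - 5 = -n - z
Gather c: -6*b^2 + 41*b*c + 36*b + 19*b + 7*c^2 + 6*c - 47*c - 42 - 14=-6*b^2 + 55*b + 7*c^2 + c*(41*b - 41) - 56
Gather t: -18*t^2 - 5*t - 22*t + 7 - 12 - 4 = -18*t^2 - 27*t - 9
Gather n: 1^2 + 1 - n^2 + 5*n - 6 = -n^2 + 5*n - 4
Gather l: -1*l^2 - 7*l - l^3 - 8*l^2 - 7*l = -l^3 - 9*l^2 - 14*l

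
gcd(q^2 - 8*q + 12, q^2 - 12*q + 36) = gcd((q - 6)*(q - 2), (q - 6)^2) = q - 6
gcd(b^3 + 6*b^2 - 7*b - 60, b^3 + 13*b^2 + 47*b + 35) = b + 5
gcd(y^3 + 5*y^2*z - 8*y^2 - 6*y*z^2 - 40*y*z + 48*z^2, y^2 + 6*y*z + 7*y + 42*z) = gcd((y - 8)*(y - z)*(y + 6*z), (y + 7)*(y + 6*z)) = y + 6*z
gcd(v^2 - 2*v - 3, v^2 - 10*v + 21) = v - 3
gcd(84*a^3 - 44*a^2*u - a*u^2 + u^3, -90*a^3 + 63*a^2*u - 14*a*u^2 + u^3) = -6*a + u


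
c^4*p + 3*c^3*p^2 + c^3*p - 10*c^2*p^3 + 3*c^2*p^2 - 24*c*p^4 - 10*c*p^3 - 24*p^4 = (c - 3*p)*(c + 2*p)*(c + 4*p)*(c*p + p)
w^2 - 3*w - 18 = (w - 6)*(w + 3)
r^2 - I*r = r*(r - I)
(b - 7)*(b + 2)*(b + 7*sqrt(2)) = b^3 - 5*b^2 + 7*sqrt(2)*b^2 - 35*sqrt(2)*b - 14*b - 98*sqrt(2)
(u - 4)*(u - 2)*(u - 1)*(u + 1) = u^4 - 6*u^3 + 7*u^2 + 6*u - 8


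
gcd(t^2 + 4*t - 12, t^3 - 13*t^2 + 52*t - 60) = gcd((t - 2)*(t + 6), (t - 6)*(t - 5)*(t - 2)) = t - 2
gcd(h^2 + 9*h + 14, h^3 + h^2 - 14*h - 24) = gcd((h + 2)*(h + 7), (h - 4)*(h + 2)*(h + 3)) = h + 2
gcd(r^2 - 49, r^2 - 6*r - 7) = r - 7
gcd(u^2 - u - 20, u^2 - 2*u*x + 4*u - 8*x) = u + 4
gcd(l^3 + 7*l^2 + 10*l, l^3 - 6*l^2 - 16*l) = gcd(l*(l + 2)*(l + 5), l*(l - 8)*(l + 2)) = l^2 + 2*l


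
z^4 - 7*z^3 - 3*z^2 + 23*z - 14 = (z - 7)*(z - 1)^2*(z + 2)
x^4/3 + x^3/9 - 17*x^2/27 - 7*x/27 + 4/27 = (x/3 + 1/3)*(x - 4/3)*(x - 1/3)*(x + 1)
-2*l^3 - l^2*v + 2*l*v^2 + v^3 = (-l + v)*(l + v)*(2*l + v)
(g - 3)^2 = g^2 - 6*g + 9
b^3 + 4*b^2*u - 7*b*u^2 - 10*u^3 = (b - 2*u)*(b + u)*(b + 5*u)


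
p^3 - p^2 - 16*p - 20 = (p - 5)*(p + 2)^2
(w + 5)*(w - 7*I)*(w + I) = w^3 + 5*w^2 - 6*I*w^2 + 7*w - 30*I*w + 35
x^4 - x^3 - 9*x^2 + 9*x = x*(x - 3)*(x - 1)*(x + 3)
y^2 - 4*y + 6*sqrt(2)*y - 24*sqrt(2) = (y - 4)*(y + 6*sqrt(2))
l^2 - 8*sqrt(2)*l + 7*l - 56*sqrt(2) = (l + 7)*(l - 8*sqrt(2))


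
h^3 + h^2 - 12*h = h*(h - 3)*(h + 4)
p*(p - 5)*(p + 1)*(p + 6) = p^4 + 2*p^3 - 29*p^2 - 30*p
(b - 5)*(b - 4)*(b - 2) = b^3 - 11*b^2 + 38*b - 40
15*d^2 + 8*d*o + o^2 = (3*d + o)*(5*d + o)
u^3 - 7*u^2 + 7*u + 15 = (u - 5)*(u - 3)*(u + 1)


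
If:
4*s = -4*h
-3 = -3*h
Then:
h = 1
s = -1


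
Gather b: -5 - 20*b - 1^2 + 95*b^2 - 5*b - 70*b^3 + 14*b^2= -70*b^3 + 109*b^2 - 25*b - 6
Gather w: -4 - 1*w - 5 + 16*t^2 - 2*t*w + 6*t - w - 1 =16*t^2 + 6*t + w*(-2*t - 2) - 10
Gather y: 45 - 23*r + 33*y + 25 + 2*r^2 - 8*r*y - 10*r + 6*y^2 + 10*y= 2*r^2 - 33*r + 6*y^2 + y*(43 - 8*r) + 70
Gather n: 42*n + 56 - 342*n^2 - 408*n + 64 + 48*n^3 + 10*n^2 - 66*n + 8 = 48*n^3 - 332*n^2 - 432*n + 128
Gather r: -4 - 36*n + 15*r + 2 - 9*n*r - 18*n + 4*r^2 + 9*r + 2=-54*n + 4*r^2 + r*(24 - 9*n)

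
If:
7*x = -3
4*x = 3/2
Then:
No Solution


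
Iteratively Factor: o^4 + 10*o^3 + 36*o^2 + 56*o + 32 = (o + 4)*(o^3 + 6*o^2 + 12*o + 8) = (o + 2)*(o + 4)*(o^2 + 4*o + 4) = (o + 2)^2*(o + 4)*(o + 2)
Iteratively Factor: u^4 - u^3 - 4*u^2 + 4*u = (u + 2)*(u^3 - 3*u^2 + 2*u) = u*(u + 2)*(u^2 - 3*u + 2) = u*(u - 1)*(u + 2)*(u - 2)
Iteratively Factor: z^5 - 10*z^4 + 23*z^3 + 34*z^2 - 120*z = (z - 5)*(z^4 - 5*z^3 - 2*z^2 + 24*z) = (z - 5)*(z + 2)*(z^3 - 7*z^2 + 12*z) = (z - 5)*(z - 4)*(z + 2)*(z^2 - 3*z) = (z - 5)*(z - 4)*(z - 3)*(z + 2)*(z)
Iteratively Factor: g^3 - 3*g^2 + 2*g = (g)*(g^2 - 3*g + 2) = g*(g - 1)*(g - 2)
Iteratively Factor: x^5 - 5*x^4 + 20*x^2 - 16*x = (x - 2)*(x^4 - 3*x^3 - 6*x^2 + 8*x) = (x - 2)*(x - 1)*(x^3 - 2*x^2 - 8*x) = x*(x - 2)*(x - 1)*(x^2 - 2*x - 8) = x*(x - 2)*(x - 1)*(x + 2)*(x - 4)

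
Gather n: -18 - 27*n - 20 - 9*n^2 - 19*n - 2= -9*n^2 - 46*n - 40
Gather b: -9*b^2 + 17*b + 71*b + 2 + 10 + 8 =-9*b^2 + 88*b + 20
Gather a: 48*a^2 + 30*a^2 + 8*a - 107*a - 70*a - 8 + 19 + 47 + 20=78*a^2 - 169*a + 78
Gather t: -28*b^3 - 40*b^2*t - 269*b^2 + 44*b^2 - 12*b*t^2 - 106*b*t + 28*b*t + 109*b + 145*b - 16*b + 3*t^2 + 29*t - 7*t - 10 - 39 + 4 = -28*b^3 - 225*b^2 + 238*b + t^2*(3 - 12*b) + t*(-40*b^2 - 78*b + 22) - 45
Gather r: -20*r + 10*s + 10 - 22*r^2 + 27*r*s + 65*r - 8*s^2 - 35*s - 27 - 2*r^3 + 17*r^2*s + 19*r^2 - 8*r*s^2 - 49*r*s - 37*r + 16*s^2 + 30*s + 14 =-2*r^3 + r^2*(17*s - 3) + r*(-8*s^2 - 22*s + 8) + 8*s^2 + 5*s - 3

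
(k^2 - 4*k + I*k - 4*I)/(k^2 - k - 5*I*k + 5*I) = (k^2 - 4*k + I*k - 4*I)/(k^2 - k - 5*I*k + 5*I)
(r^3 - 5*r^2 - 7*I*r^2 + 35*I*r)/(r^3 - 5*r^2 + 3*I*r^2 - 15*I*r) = (r - 7*I)/(r + 3*I)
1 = 1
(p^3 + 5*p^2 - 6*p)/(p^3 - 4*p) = (p^2 + 5*p - 6)/(p^2 - 4)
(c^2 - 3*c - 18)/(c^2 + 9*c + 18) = (c - 6)/(c + 6)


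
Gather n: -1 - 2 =-3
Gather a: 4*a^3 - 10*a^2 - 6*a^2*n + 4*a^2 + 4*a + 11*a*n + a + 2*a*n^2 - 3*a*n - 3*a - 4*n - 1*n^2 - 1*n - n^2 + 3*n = 4*a^3 + a^2*(-6*n - 6) + a*(2*n^2 + 8*n + 2) - 2*n^2 - 2*n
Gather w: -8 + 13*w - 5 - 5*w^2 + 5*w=-5*w^2 + 18*w - 13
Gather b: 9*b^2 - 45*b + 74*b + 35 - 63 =9*b^2 + 29*b - 28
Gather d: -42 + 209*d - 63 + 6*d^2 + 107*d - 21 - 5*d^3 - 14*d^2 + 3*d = -5*d^3 - 8*d^2 + 319*d - 126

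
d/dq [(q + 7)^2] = 2*q + 14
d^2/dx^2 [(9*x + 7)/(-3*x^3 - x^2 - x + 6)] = 2*(-(9*x + 7)*(9*x^2 + 2*x + 1)^2 + (81*x^2 + 18*x + (9*x + 1)*(9*x + 7) + 9)*(3*x^3 + x^2 + x - 6))/(3*x^3 + x^2 + x - 6)^3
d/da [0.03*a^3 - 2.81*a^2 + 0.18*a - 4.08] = 0.09*a^2 - 5.62*a + 0.18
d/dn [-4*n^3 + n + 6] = 1 - 12*n^2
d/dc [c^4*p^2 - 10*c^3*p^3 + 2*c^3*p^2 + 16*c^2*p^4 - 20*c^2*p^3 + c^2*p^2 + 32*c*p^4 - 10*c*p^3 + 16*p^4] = 2*p^2*(2*c^3 - 15*c^2*p + 3*c^2 + 16*c*p^2 - 20*c*p + c + 16*p^2 - 5*p)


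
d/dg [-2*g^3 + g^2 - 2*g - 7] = -6*g^2 + 2*g - 2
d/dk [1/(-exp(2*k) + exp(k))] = (2*exp(k) - 1)*exp(-k)/(1 - exp(k))^2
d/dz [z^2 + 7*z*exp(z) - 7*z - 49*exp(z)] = 7*z*exp(z) + 2*z - 42*exp(z) - 7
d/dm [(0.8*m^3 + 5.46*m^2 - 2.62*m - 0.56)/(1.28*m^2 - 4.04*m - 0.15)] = (1.024*m^4 - 6.464*m^3 - 19.0648*m^2 - 0.2044*m - 1.8694)/(1.6384*m^4 - 10.3424*m^3 + 15.9376*m^2 + 1.212*m + 0.0225)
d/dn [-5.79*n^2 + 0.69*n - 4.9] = 0.69 - 11.58*n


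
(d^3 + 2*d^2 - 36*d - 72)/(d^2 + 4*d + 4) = (d^2 - 36)/(d + 2)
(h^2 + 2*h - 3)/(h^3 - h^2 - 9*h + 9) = 1/(h - 3)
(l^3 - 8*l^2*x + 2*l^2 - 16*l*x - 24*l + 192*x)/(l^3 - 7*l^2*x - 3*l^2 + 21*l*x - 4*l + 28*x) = (-l^2 + 8*l*x - 6*l + 48*x)/(-l^2 + 7*l*x - l + 7*x)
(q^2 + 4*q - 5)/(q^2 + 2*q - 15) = (q - 1)/(q - 3)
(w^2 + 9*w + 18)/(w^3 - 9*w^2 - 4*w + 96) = (w + 6)/(w^2 - 12*w + 32)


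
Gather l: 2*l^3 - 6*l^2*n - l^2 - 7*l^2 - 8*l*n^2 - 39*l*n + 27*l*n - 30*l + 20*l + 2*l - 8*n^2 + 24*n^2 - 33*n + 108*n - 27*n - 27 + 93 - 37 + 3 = 2*l^3 + l^2*(-6*n - 8) + l*(-8*n^2 - 12*n - 8) + 16*n^2 + 48*n + 32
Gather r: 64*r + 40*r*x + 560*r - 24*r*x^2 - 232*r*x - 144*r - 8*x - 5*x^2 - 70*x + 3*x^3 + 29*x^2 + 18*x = r*(-24*x^2 - 192*x + 480) + 3*x^3 + 24*x^2 - 60*x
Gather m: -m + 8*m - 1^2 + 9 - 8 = 7*m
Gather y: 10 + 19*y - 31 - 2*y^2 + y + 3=-2*y^2 + 20*y - 18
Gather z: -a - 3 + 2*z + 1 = -a + 2*z - 2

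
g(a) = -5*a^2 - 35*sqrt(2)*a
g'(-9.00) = 40.50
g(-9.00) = 40.48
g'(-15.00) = 100.50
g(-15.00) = -382.54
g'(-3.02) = -19.30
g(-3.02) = 103.88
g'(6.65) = -116.00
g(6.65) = -550.27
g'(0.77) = -57.20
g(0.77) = -41.08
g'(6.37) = -113.20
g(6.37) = -518.18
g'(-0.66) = -42.90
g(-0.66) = 30.49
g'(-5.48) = 5.30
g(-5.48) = 121.09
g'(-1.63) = -33.20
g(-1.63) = 67.40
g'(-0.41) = -45.40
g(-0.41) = 19.45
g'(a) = -10*a - 35*sqrt(2)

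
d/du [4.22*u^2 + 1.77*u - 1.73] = 8.44*u + 1.77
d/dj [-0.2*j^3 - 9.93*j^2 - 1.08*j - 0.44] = -0.6*j^2 - 19.86*j - 1.08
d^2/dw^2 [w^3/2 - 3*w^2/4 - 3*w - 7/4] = 3*w - 3/2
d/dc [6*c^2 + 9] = 12*c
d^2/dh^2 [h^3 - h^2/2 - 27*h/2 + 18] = 6*h - 1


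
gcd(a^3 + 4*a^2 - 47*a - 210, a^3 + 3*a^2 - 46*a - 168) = a^2 - a - 42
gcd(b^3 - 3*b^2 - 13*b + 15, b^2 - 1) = b - 1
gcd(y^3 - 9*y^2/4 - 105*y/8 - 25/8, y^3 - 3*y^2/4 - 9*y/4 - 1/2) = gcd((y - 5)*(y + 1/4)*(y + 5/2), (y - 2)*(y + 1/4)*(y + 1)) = y + 1/4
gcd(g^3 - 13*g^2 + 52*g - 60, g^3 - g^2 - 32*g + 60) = g^2 - 7*g + 10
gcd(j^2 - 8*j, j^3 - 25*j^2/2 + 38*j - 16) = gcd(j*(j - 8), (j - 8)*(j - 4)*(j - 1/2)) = j - 8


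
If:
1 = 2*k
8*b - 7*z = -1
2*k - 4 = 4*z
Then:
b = -25/32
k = 1/2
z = -3/4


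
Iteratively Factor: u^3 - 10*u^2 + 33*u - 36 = (u - 3)*(u^2 - 7*u + 12) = (u - 3)^2*(u - 4)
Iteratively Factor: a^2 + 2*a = (a + 2)*(a)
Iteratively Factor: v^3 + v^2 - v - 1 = (v + 1)*(v^2 - 1) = (v + 1)^2*(v - 1)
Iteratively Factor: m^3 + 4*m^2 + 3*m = (m + 3)*(m^2 + m) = m*(m + 3)*(m + 1)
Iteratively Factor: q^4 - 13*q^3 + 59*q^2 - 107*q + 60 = (q - 1)*(q^3 - 12*q^2 + 47*q - 60) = (q - 4)*(q - 1)*(q^2 - 8*q + 15) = (q - 4)*(q - 3)*(q - 1)*(q - 5)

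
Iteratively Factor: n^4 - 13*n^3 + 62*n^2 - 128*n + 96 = (n - 2)*(n^3 - 11*n^2 + 40*n - 48) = (n - 3)*(n - 2)*(n^2 - 8*n + 16) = (n - 4)*(n - 3)*(n - 2)*(n - 4)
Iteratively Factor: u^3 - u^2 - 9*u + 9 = (u - 3)*(u^2 + 2*u - 3) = (u - 3)*(u - 1)*(u + 3)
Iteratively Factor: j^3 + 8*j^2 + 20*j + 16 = (j + 2)*(j^2 + 6*j + 8) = (j + 2)^2*(j + 4)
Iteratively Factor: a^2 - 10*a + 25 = (a - 5)*(a - 5)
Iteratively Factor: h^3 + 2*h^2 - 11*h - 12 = (h + 1)*(h^2 + h - 12) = (h + 1)*(h + 4)*(h - 3)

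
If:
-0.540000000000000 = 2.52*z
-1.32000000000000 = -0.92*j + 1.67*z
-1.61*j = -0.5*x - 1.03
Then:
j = 1.05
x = 1.31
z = -0.21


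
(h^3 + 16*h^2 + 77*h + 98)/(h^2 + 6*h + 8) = (h^2 + 14*h + 49)/(h + 4)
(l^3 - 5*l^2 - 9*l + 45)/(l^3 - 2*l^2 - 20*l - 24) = (-l^3 + 5*l^2 + 9*l - 45)/(-l^3 + 2*l^2 + 20*l + 24)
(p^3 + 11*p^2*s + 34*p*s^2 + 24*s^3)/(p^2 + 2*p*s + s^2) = (p^2 + 10*p*s + 24*s^2)/(p + s)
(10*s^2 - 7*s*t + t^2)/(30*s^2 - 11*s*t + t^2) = (2*s - t)/(6*s - t)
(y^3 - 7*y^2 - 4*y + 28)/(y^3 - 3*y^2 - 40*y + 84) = (y + 2)/(y + 6)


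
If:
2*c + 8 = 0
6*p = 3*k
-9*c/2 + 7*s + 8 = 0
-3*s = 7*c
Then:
No Solution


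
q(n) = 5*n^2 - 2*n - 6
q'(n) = 10*n - 2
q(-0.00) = -6.00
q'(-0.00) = -2.00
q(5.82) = 151.72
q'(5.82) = 56.20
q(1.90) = 8.25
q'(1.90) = 17.00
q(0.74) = -4.74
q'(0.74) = 5.40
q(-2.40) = 27.60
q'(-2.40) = -26.00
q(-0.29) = -5.00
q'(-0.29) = -4.90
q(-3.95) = 79.91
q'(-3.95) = -41.50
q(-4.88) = 122.83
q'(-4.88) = -50.80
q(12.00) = 690.00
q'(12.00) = 118.00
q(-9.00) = 417.00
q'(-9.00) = -92.00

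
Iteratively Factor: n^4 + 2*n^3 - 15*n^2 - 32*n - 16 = (n + 4)*(n^3 - 2*n^2 - 7*n - 4) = (n + 1)*(n + 4)*(n^2 - 3*n - 4) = (n - 4)*(n + 1)*(n + 4)*(n + 1)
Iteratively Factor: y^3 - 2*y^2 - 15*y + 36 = (y + 4)*(y^2 - 6*y + 9) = (y - 3)*(y + 4)*(y - 3)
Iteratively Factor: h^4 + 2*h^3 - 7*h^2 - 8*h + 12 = (h + 2)*(h^3 - 7*h + 6) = (h - 1)*(h + 2)*(h^2 + h - 6) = (h - 1)*(h + 2)*(h + 3)*(h - 2)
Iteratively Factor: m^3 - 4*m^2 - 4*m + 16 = (m - 4)*(m^2 - 4) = (m - 4)*(m - 2)*(m + 2)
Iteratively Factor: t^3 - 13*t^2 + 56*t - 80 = (t - 4)*(t^2 - 9*t + 20) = (t - 4)^2*(t - 5)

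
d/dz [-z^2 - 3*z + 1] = -2*z - 3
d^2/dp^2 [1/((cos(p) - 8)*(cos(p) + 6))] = (-4*sin(p)^4 + 198*sin(p)^2 + 177*cos(p)/2 + 3*cos(3*p)/2 - 90)/((cos(p) - 8)^3*(cos(p) + 6)^3)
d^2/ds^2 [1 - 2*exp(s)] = -2*exp(s)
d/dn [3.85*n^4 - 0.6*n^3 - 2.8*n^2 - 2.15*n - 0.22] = 15.4*n^3 - 1.8*n^2 - 5.6*n - 2.15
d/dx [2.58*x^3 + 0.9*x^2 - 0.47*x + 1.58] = 7.74*x^2 + 1.8*x - 0.47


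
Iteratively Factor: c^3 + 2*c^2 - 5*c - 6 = (c + 3)*(c^2 - c - 2) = (c - 2)*(c + 3)*(c + 1)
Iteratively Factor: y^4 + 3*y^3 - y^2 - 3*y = (y + 1)*(y^3 + 2*y^2 - 3*y) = (y + 1)*(y + 3)*(y^2 - y) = (y - 1)*(y + 1)*(y + 3)*(y)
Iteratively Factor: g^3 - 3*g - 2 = (g + 1)*(g^2 - g - 2) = (g + 1)^2*(g - 2)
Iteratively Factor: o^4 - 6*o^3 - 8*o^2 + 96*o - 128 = (o - 2)*(o^3 - 4*o^2 - 16*o + 64) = (o - 4)*(o - 2)*(o^2 - 16) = (o - 4)*(o - 2)*(o + 4)*(o - 4)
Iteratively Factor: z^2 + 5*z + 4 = (z + 1)*(z + 4)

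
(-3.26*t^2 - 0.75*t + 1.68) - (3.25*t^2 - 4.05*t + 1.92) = -6.51*t^2 + 3.3*t - 0.24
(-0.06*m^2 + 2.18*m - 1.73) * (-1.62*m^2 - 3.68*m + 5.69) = 0.0972*m^4 - 3.3108*m^3 - 5.5612*m^2 + 18.7706*m - 9.8437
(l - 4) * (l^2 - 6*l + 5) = l^3 - 10*l^2 + 29*l - 20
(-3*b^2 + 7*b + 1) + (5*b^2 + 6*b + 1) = 2*b^2 + 13*b + 2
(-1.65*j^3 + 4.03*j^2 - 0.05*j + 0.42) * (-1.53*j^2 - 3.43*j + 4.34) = 2.5245*j^5 - 0.506400000000001*j^4 - 20.9074*j^3 + 17.0191*j^2 - 1.6576*j + 1.8228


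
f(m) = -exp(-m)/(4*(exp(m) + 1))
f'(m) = exp(-m)/(4*(exp(m) + 1)) + 1/(4*(exp(m) + 1)^2)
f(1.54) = -0.01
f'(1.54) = 0.02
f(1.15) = -0.02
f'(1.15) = 0.03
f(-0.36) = -0.21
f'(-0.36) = 0.30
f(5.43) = -0.00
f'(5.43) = 0.00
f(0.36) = -0.07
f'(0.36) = 0.11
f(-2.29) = -2.24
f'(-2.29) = 2.45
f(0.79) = -0.04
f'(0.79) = 0.06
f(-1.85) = -1.37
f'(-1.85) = 1.56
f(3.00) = 0.00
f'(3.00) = 0.00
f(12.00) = 0.00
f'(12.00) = 0.00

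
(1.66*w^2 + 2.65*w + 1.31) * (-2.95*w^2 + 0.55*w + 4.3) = -4.897*w^4 - 6.9045*w^3 + 4.731*w^2 + 12.1155*w + 5.633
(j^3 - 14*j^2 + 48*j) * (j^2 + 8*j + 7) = j^5 - 6*j^4 - 57*j^3 + 286*j^2 + 336*j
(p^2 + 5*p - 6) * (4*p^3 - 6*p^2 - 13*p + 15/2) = 4*p^5 + 14*p^4 - 67*p^3 - 43*p^2/2 + 231*p/2 - 45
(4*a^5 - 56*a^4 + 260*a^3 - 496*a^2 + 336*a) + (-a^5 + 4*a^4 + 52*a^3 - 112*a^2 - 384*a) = 3*a^5 - 52*a^4 + 312*a^3 - 608*a^2 - 48*a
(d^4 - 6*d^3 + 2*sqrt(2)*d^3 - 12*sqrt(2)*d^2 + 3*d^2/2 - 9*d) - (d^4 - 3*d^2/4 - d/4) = -6*d^3 + 2*sqrt(2)*d^3 - 12*sqrt(2)*d^2 + 9*d^2/4 - 35*d/4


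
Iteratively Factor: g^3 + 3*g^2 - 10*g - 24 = (g + 2)*(g^2 + g - 12) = (g + 2)*(g + 4)*(g - 3)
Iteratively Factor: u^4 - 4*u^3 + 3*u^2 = (u)*(u^3 - 4*u^2 + 3*u) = u*(u - 3)*(u^2 - u) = u*(u - 3)*(u - 1)*(u)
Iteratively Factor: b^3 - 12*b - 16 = (b + 2)*(b^2 - 2*b - 8) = (b + 2)^2*(b - 4)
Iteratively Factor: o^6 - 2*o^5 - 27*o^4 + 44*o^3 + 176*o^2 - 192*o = (o - 4)*(o^5 + 2*o^4 - 19*o^3 - 32*o^2 + 48*o) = (o - 4)*(o + 3)*(o^4 - o^3 - 16*o^2 + 16*o) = o*(o - 4)*(o + 3)*(o^3 - o^2 - 16*o + 16) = o*(o - 4)^2*(o + 3)*(o^2 + 3*o - 4) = o*(o - 4)^2*(o + 3)*(o + 4)*(o - 1)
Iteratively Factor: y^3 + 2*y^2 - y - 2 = (y - 1)*(y^2 + 3*y + 2) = (y - 1)*(y + 2)*(y + 1)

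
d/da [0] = 0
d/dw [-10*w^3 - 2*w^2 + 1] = 2*w*(-15*w - 2)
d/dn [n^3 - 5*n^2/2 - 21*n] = 3*n^2 - 5*n - 21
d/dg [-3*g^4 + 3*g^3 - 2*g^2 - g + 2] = -12*g^3 + 9*g^2 - 4*g - 1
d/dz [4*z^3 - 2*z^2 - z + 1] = 12*z^2 - 4*z - 1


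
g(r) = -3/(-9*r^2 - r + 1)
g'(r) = -3*(18*r + 1)/(-9*r^2 - r + 1)^2 = 3*(-18*r - 1)/(9*r^2 + r - 1)^2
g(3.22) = 0.03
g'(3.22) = -0.02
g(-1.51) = 0.17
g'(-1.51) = 0.24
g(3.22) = 0.03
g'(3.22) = -0.02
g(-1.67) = 0.13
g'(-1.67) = 0.17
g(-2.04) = 0.09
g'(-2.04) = 0.09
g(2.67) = 0.05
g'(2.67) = -0.03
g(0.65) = 0.87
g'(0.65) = -3.20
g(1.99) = 0.08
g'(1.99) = -0.08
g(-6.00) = 0.01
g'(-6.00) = 0.00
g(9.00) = 0.00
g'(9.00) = 0.00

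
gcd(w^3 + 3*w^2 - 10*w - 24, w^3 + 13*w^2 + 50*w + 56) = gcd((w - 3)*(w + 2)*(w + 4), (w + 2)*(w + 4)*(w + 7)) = w^2 + 6*w + 8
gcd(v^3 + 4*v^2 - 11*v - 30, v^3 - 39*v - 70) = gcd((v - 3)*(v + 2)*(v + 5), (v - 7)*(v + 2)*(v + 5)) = v^2 + 7*v + 10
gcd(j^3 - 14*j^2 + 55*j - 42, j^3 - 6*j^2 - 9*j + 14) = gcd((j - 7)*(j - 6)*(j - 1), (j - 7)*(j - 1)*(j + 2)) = j^2 - 8*j + 7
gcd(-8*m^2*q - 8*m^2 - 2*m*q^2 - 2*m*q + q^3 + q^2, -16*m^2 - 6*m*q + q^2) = 2*m + q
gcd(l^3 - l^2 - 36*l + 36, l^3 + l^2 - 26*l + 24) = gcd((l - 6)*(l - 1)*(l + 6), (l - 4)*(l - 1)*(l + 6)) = l^2 + 5*l - 6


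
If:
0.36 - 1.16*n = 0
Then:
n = 0.31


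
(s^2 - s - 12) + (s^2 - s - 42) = 2*s^2 - 2*s - 54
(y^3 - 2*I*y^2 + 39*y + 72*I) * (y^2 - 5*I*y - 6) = y^5 - 7*I*y^4 + 23*y^3 - 111*I*y^2 + 126*y - 432*I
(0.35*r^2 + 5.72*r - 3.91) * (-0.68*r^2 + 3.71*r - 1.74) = -0.238*r^4 - 2.5911*r^3 + 23.271*r^2 - 24.4589*r + 6.8034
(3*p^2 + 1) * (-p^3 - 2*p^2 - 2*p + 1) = -3*p^5 - 6*p^4 - 7*p^3 + p^2 - 2*p + 1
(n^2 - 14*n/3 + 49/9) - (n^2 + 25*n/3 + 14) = -13*n - 77/9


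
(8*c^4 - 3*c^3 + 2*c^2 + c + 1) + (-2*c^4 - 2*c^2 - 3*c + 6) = 6*c^4 - 3*c^3 - 2*c + 7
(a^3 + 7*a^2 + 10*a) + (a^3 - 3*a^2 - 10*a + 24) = 2*a^3 + 4*a^2 + 24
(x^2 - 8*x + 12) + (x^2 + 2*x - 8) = 2*x^2 - 6*x + 4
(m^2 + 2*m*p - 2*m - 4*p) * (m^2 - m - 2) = m^4 + 2*m^3*p - 3*m^3 - 6*m^2*p + 4*m + 8*p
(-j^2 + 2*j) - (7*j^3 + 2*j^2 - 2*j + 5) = -7*j^3 - 3*j^2 + 4*j - 5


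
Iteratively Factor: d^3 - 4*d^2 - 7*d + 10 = (d - 5)*(d^2 + d - 2) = (d - 5)*(d - 1)*(d + 2)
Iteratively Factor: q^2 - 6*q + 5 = (q - 1)*(q - 5)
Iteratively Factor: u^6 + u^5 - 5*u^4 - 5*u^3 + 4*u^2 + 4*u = (u + 2)*(u^5 - u^4 - 3*u^3 + u^2 + 2*u) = u*(u + 2)*(u^4 - u^3 - 3*u^2 + u + 2) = u*(u + 1)*(u + 2)*(u^3 - 2*u^2 - u + 2) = u*(u + 1)^2*(u + 2)*(u^2 - 3*u + 2) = u*(u - 1)*(u + 1)^2*(u + 2)*(u - 2)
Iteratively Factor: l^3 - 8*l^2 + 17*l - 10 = (l - 2)*(l^2 - 6*l + 5) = (l - 5)*(l - 2)*(l - 1)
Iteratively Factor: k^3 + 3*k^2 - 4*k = (k)*(k^2 + 3*k - 4) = k*(k - 1)*(k + 4)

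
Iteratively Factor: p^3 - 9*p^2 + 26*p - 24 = (p - 3)*(p^2 - 6*p + 8) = (p - 3)*(p - 2)*(p - 4)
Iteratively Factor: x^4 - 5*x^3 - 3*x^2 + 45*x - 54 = (x + 3)*(x^3 - 8*x^2 + 21*x - 18) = (x - 3)*(x + 3)*(x^2 - 5*x + 6) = (x - 3)*(x - 2)*(x + 3)*(x - 3)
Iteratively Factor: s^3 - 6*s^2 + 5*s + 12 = (s + 1)*(s^2 - 7*s + 12) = (s - 4)*(s + 1)*(s - 3)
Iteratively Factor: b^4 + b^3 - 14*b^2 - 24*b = (b - 4)*(b^3 + 5*b^2 + 6*b) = (b - 4)*(b + 2)*(b^2 + 3*b) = (b - 4)*(b + 2)*(b + 3)*(b)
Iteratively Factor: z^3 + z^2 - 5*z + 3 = (z - 1)*(z^2 + 2*z - 3) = (z - 1)^2*(z + 3)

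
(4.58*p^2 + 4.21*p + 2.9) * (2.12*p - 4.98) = 9.7096*p^3 - 13.8832*p^2 - 14.8178*p - 14.442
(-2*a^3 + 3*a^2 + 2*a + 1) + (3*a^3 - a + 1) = a^3 + 3*a^2 + a + 2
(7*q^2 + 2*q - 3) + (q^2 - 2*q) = 8*q^2 - 3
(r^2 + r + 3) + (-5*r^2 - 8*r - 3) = -4*r^2 - 7*r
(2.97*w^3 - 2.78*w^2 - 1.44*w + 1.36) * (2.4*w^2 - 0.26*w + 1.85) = 7.128*w^5 - 7.4442*w^4 + 2.7613*w^3 - 1.5046*w^2 - 3.0176*w + 2.516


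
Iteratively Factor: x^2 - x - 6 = (x - 3)*(x + 2)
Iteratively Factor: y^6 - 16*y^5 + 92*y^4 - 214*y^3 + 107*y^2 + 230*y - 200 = (y - 2)*(y^5 - 14*y^4 + 64*y^3 - 86*y^2 - 65*y + 100) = (y - 2)*(y - 1)*(y^4 - 13*y^3 + 51*y^2 - 35*y - 100) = (y - 5)*(y - 2)*(y - 1)*(y^3 - 8*y^2 + 11*y + 20) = (y - 5)*(y - 4)*(y - 2)*(y - 1)*(y^2 - 4*y - 5) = (y - 5)^2*(y - 4)*(y - 2)*(y - 1)*(y + 1)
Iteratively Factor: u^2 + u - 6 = (u + 3)*(u - 2)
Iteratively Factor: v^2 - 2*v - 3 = (v + 1)*(v - 3)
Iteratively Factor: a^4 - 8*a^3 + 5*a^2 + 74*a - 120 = (a - 5)*(a^3 - 3*a^2 - 10*a + 24) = (a - 5)*(a - 2)*(a^2 - a - 12) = (a - 5)*(a - 4)*(a - 2)*(a + 3)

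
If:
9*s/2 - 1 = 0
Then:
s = 2/9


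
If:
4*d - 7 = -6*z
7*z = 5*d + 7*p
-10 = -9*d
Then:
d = 10/9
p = -139/378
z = 23/54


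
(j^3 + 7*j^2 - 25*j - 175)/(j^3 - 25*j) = (j + 7)/j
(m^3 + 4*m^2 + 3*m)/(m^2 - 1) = m*(m + 3)/(m - 1)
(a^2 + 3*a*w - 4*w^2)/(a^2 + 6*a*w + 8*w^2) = (a - w)/(a + 2*w)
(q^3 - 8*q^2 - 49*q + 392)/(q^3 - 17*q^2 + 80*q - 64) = (q^2 - 49)/(q^2 - 9*q + 8)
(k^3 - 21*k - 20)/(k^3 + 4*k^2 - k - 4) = (k - 5)/(k - 1)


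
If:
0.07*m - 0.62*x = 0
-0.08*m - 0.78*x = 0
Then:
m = 0.00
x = 0.00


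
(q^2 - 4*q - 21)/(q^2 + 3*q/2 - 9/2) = 2*(q - 7)/(2*q - 3)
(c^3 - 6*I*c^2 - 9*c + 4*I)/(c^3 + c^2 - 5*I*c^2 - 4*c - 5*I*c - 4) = (c - I)/(c + 1)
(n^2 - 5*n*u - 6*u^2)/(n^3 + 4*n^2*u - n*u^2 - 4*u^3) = (-n + 6*u)/(-n^2 - 3*n*u + 4*u^2)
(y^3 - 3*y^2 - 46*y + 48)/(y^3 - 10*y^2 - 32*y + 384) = (y - 1)/(y - 8)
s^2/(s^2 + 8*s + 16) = s^2/(s^2 + 8*s + 16)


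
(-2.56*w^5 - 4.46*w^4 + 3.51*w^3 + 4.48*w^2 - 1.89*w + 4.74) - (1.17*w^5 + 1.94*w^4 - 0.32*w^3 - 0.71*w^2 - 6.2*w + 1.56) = -3.73*w^5 - 6.4*w^4 + 3.83*w^3 + 5.19*w^2 + 4.31*w + 3.18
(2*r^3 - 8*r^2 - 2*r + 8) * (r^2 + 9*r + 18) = 2*r^5 + 10*r^4 - 38*r^3 - 154*r^2 + 36*r + 144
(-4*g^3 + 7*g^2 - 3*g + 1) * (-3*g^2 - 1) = 12*g^5 - 21*g^4 + 13*g^3 - 10*g^2 + 3*g - 1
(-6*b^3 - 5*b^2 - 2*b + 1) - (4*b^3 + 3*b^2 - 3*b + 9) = -10*b^3 - 8*b^2 + b - 8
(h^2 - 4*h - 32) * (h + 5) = h^3 + h^2 - 52*h - 160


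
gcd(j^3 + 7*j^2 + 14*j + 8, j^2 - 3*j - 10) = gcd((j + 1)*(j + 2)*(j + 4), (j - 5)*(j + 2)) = j + 2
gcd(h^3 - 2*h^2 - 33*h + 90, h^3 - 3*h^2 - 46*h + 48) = h + 6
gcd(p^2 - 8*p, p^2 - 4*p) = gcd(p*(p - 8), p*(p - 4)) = p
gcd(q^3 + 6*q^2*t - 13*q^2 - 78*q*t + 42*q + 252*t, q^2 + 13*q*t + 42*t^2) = q + 6*t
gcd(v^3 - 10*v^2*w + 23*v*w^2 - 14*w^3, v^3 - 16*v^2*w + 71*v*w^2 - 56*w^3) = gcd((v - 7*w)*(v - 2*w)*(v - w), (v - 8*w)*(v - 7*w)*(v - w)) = v^2 - 8*v*w + 7*w^2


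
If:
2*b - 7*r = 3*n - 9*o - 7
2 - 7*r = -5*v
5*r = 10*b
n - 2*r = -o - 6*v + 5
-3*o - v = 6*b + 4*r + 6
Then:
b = -47/51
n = 811/51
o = 56/17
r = -94/51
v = -152/51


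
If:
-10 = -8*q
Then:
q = 5/4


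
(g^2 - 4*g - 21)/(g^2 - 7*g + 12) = (g^2 - 4*g - 21)/(g^2 - 7*g + 12)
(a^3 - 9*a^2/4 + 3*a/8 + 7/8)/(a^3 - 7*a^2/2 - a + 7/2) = (8*a^2 - 10*a - 7)/(4*(2*a^2 - 5*a - 7))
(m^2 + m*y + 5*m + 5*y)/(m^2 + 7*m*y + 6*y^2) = (m + 5)/(m + 6*y)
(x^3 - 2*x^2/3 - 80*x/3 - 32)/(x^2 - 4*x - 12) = (3*x^2 + 16*x + 16)/(3*(x + 2))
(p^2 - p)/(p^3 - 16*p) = (p - 1)/(p^2 - 16)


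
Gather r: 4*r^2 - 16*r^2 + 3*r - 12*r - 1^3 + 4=-12*r^2 - 9*r + 3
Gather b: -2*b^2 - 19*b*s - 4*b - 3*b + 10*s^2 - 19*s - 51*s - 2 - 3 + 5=-2*b^2 + b*(-19*s - 7) + 10*s^2 - 70*s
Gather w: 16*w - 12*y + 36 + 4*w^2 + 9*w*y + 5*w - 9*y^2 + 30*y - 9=4*w^2 + w*(9*y + 21) - 9*y^2 + 18*y + 27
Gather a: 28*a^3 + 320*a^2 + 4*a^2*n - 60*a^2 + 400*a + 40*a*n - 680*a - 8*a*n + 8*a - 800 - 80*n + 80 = 28*a^3 + a^2*(4*n + 260) + a*(32*n - 272) - 80*n - 720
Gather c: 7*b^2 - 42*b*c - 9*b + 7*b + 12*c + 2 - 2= 7*b^2 - 2*b + c*(12 - 42*b)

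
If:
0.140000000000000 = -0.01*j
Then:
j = -14.00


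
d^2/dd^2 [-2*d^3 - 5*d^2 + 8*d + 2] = -12*d - 10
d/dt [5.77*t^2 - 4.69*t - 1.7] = 11.54*t - 4.69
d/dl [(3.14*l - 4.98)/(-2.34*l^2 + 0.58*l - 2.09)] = (7.3476*l^2 - 23.3064*l - 3.6742)/(5.4756*l^4 - 2.7144*l^3 + 10.1176*l^2 - 2.4244*l + 4.3681)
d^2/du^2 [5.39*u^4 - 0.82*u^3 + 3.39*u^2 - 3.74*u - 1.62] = 64.68*u^2 - 4.92*u + 6.78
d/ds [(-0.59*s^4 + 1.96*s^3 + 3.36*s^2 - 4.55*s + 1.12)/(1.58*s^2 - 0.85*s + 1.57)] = (-1.8644*s^5 + 4.6013*s^4 - 7.0372*s^3 + 13.5646*s^2 + 7.0112*s - 6.1915)/(2.4964*s^4 - 2.686*s^3 + 5.6837*s^2 - 2.669*s + 2.4649)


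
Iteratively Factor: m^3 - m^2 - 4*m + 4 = (m - 2)*(m^2 + m - 2) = (m - 2)*(m + 2)*(m - 1)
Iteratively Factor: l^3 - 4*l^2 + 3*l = (l - 3)*(l^2 - l) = l*(l - 3)*(l - 1)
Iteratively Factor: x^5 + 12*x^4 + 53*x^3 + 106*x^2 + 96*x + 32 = (x + 1)*(x^4 + 11*x^3 + 42*x^2 + 64*x + 32) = (x + 1)*(x + 4)*(x^3 + 7*x^2 + 14*x + 8) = (x + 1)^2*(x + 4)*(x^2 + 6*x + 8) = (x + 1)^2*(x + 4)^2*(x + 2)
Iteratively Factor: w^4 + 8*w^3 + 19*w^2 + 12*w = (w + 1)*(w^3 + 7*w^2 + 12*w) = (w + 1)*(w + 4)*(w^2 + 3*w) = w*(w + 1)*(w + 4)*(w + 3)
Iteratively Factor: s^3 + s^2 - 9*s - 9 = (s - 3)*(s^2 + 4*s + 3) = (s - 3)*(s + 1)*(s + 3)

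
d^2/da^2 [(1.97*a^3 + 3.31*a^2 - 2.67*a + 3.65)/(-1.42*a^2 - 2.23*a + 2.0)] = (-7.105427357601e-15*a^5 + 1.4210854715202e-14*a^4 + 0.947642000000023*a^3 - 47.84436*a^2 - 71.13174*a - 59.69777)/(2.863288*a^6 + 13.489716*a^5 + 9.086154*a^4 - 26.909633*a^3 - 12.7974*a^2 + 26.76*a - 8.0)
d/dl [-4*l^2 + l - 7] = 1 - 8*l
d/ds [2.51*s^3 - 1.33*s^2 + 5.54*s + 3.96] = 7.53*s^2 - 2.66*s + 5.54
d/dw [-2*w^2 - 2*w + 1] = -4*w - 2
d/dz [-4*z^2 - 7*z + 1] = -8*z - 7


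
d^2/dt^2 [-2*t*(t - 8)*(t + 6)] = 8 - 12*t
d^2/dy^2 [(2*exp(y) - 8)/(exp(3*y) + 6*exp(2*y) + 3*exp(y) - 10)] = (8*exp(6*y) - 36*exp(5*y) - 480*exp(4*y) - 976*exp(3*y) - 432*exp(2*y) - 1932*exp(y) - 40)*exp(y)/(exp(9*y) + 18*exp(8*y) + 117*exp(7*y) + 294*exp(6*y) - 9*exp(5*y) - 1098*exp(4*y) - 753*exp(3*y) + 1530*exp(2*y) + 900*exp(y) - 1000)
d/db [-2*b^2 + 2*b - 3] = 2 - 4*b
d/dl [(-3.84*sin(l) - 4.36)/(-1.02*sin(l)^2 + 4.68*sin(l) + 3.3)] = (-3.9168*sin(l)^2 - 8.8944*sin(l) + 7.7328)*cos(l)/(1.0404*sin(l)^4 - 9.5472*sin(l)^3 + 15.1704*sin(l)^2 + 30.888*sin(l) + 10.89)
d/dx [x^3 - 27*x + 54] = 3*x^2 - 27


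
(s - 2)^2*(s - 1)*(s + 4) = s^4 - s^3 - 12*s^2 + 28*s - 16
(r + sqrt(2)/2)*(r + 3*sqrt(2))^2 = r^3 + 13*sqrt(2)*r^2/2 + 24*r + 9*sqrt(2)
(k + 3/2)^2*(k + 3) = k^3 + 6*k^2 + 45*k/4 + 27/4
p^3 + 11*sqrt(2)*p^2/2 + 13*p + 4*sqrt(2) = (p + sqrt(2)/2)*(p + sqrt(2))*(p + 4*sqrt(2))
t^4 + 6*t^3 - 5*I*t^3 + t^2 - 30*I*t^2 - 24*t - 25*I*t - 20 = (t + 1)*(t + 5)*(t - 4*I)*(t - I)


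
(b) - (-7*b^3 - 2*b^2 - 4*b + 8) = 7*b^3 + 2*b^2 + 5*b - 8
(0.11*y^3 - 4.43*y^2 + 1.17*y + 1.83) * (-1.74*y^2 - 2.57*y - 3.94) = -0.1914*y^5 + 7.4255*y^4 + 8.9159*y^3 + 11.2631*y^2 - 9.3129*y - 7.2102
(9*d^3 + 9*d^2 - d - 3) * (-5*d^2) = -45*d^5 - 45*d^4 + 5*d^3 + 15*d^2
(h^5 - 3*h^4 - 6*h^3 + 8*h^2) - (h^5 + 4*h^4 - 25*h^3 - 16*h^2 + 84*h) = -7*h^4 + 19*h^3 + 24*h^2 - 84*h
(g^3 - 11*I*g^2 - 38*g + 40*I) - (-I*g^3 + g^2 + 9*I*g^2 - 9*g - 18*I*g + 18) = g^3 + I*g^3 - g^2 - 20*I*g^2 - 29*g + 18*I*g - 18 + 40*I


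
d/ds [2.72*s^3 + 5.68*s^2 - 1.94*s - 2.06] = 8.16*s^2 + 11.36*s - 1.94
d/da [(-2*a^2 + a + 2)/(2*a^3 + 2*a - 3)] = ((1 - 4*a)*(2*a^3 + 2*a - 3) - 2*(3*a^2 + 1)*(-2*a^2 + a + 2))/(2*a^3 + 2*a - 3)^2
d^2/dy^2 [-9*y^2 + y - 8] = -18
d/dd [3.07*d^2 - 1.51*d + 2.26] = 6.14*d - 1.51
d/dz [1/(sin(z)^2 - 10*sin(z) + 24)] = 2*(5 - sin(z))*cos(z)/(sin(z)^2 - 10*sin(z) + 24)^2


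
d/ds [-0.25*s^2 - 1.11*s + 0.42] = -0.5*s - 1.11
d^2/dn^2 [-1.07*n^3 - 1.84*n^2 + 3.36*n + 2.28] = -6.42*n - 3.68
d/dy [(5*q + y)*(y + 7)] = 5*q + 2*y + 7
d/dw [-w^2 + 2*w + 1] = 2 - 2*w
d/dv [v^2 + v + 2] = 2*v + 1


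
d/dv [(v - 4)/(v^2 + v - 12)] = (v^2 + v - (v - 4)*(2*v + 1) - 12)/(v^2 + v - 12)^2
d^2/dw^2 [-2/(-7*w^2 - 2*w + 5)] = 4*(-49*w^2 - 14*w + 4*(7*w + 1)^2 + 35)/(7*w^2 + 2*w - 5)^3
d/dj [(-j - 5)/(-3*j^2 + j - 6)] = (3*j^2 - j - (j + 5)*(6*j - 1) + 6)/(3*j^2 - j + 6)^2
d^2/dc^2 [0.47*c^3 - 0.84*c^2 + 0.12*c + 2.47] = 2.82*c - 1.68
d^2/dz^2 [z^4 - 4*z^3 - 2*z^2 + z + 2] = 12*z^2 - 24*z - 4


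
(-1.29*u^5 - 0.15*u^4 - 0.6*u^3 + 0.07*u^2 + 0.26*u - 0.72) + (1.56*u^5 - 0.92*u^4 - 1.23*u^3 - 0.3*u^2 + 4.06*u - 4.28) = 0.27*u^5 - 1.07*u^4 - 1.83*u^3 - 0.23*u^2 + 4.32*u - 5.0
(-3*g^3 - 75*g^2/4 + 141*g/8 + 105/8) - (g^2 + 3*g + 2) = -3*g^3 - 79*g^2/4 + 117*g/8 + 89/8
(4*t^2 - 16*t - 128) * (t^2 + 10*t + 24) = 4*t^4 + 24*t^3 - 192*t^2 - 1664*t - 3072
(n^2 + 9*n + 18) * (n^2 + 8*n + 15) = n^4 + 17*n^3 + 105*n^2 + 279*n + 270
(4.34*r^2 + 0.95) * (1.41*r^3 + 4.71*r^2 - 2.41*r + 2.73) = 6.1194*r^5 + 20.4414*r^4 - 9.1199*r^3 + 16.3227*r^2 - 2.2895*r + 2.5935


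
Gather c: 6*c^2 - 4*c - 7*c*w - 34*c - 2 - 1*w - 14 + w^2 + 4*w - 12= 6*c^2 + c*(-7*w - 38) + w^2 + 3*w - 28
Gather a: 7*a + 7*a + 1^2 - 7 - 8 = 14*a - 14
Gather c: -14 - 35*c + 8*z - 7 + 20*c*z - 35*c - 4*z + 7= c*(20*z - 70) + 4*z - 14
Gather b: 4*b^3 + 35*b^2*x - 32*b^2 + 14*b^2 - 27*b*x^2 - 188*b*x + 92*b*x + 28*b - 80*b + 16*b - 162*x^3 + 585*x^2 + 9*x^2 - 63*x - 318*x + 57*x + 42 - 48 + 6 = 4*b^3 + b^2*(35*x - 18) + b*(-27*x^2 - 96*x - 36) - 162*x^3 + 594*x^2 - 324*x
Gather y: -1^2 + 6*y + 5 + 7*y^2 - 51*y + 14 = 7*y^2 - 45*y + 18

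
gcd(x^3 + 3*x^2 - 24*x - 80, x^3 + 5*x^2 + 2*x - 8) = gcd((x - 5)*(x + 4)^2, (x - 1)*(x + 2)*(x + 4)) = x + 4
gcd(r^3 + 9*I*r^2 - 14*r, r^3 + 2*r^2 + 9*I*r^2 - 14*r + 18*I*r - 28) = r^2 + 9*I*r - 14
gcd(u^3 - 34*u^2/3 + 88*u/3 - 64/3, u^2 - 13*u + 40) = u - 8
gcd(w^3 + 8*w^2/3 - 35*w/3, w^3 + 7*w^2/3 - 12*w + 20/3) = w + 5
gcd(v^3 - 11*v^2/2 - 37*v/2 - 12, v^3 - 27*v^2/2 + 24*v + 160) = v - 8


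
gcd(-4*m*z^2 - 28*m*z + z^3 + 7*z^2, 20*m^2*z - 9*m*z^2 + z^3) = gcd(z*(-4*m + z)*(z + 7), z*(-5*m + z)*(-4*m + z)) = -4*m*z + z^2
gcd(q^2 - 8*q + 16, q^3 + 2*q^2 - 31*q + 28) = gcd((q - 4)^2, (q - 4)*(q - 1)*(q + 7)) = q - 4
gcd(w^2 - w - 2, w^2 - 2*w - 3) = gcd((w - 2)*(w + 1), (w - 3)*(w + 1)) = w + 1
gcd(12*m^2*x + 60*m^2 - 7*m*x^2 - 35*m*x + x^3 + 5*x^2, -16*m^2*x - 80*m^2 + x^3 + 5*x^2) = -4*m*x - 20*m + x^2 + 5*x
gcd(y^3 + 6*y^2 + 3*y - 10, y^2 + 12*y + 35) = y + 5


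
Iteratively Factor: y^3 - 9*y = (y - 3)*(y^2 + 3*y) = (y - 3)*(y + 3)*(y)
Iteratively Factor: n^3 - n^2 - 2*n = (n)*(n^2 - n - 2) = n*(n + 1)*(n - 2)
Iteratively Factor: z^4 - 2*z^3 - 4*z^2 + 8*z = (z)*(z^3 - 2*z^2 - 4*z + 8) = z*(z - 2)*(z^2 - 4) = z*(z - 2)^2*(z + 2)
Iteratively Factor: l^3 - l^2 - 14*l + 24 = (l + 4)*(l^2 - 5*l + 6) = (l - 2)*(l + 4)*(l - 3)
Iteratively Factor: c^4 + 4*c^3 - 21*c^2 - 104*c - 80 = (c - 5)*(c^3 + 9*c^2 + 24*c + 16) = (c - 5)*(c + 4)*(c^2 + 5*c + 4) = (c - 5)*(c + 4)^2*(c + 1)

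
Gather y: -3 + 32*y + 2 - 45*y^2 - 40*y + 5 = -45*y^2 - 8*y + 4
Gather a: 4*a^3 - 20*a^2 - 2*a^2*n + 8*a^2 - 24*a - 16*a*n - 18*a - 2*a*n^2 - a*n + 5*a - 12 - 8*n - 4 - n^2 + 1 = 4*a^3 + a^2*(-2*n - 12) + a*(-2*n^2 - 17*n - 37) - n^2 - 8*n - 15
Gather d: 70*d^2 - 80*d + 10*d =70*d^2 - 70*d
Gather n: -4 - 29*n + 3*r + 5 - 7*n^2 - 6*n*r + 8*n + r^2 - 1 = -7*n^2 + n*(-6*r - 21) + r^2 + 3*r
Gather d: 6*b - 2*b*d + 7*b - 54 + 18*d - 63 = 13*b + d*(18 - 2*b) - 117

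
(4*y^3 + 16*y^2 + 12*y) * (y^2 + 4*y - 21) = 4*y^5 + 32*y^4 - 8*y^3 - 288*y^2 - 252*y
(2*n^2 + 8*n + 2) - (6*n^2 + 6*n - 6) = -4*n^2 + 2*n + 8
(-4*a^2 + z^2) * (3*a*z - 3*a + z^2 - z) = -12*a^3*z + 12*a^3 - 4*a^2*z^2 + 4*a^2*z + 3*a*z^3 - 3*a*z^2 + z^4 - z^3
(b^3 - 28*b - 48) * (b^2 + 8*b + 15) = b^5 + 8*b^4 - 13*b^3 - 272*b^2 - 804*b - 720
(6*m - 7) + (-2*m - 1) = 4*m - 8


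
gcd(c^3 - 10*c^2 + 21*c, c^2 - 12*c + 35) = c - 7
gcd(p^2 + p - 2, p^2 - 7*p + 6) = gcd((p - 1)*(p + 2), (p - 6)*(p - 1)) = p - 1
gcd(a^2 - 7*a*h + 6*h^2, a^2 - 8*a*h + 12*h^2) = a - 6*h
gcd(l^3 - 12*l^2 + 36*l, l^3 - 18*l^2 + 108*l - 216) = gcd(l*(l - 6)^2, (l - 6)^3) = l^2 - 12*l + 36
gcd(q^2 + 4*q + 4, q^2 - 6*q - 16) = q + 2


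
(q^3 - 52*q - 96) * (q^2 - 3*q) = q^5 - 3*q^4 - 52*q^3 + 60*q^2 + 288*q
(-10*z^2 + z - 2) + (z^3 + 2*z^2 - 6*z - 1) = z^3 - 8*z^2 - 5*z - 3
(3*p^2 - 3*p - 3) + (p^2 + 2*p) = 4*p^2 - p - 3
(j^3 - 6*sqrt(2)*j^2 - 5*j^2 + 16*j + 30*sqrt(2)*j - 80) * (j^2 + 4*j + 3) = j^5 - 6*sqrt(2)*j^4 - j^4 - j^3 + 6*sqrt(2)*j^3 - 31*j^2 + 102*sqrt(2)*j^2 - 272*j + 90*sqrt(2)*j - 240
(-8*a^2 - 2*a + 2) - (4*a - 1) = -8*a^2 - 6*a + 3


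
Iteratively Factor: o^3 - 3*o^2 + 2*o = (o)*(o^2 - 3*o + 2) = o*(o - 2)*(o - 1)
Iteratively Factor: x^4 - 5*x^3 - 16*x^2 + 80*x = (x)*(x^3 - 5*x^2 - 16*x + 80) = x*(x - 5)*(x^2 - 16) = x*(x - 5)*(x - 4)*(x + 4)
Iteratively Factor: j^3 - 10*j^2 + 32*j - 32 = (j - 4)*(j^2 - 6*j + 8) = (j - 4)*(j - 2)*(j - 4)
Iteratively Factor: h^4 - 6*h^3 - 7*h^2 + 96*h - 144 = (h + 4)*(h^3 - 10*h^2 + 33*h - 36) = (h - 3)*(h + 4)*(h^2 - 7*h + 12) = (h - 4)*(h - 3)*(h + 4)*(h - 3)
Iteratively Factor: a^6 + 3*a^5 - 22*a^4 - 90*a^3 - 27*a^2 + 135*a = (a - 1)*(a^5 + 4*a^4 - 18*a^3 - 108*a^2 - 135*a) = (a - 1)*(a + 3)*(a^4 + a^3 - 21*a^2 - 45*a) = (a - 1)*(a + 3)^2*(a^3 - 2*a^2 - 15*a) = a*(a - 1)*(a + 3)^2*(a^2 - 2*a - 15) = a*(a - 1)*(a + 3)^3*(a - 5)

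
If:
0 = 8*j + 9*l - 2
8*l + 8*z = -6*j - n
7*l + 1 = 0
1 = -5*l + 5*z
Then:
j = 23/56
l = -1/7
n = -249/140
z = 2/35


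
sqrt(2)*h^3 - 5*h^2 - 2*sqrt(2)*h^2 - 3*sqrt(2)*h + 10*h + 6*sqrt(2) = (h - 2)*(h - 3*sqrt(2))*(sqrt(2)*h + 1)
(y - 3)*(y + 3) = y^2 - 9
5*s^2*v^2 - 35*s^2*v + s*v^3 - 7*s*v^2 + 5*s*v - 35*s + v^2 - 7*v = (5*s + v)*(v - 7)*(s*v + 1)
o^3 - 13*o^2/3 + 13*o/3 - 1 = (o - 3)*(o - 1)*(o - 1/3)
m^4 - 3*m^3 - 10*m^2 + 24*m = m*(m - 4)*(m - 2)*(m + 3)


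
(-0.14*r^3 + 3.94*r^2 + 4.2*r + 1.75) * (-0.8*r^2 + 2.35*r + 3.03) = 0.112*r^5 - 3.481*r^4 + 5.4748*r^3 + 20.4082*r^2 + 16.8385*r + 5.3025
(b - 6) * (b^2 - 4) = b^3 - 6*b^2 - 4*b + 24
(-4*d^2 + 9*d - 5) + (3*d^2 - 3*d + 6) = -d^2 + 6*d + 1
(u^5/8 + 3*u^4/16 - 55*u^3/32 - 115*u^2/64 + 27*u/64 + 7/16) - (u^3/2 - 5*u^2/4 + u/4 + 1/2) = u^5/8 + 3*u^4/16 - 71*u^3/32 - 35*u^2/64 + 11*u/64 - 1/16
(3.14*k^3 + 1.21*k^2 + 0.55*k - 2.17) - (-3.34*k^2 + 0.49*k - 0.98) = 3.14*k^3 + 4.55*k^2 + 0.0600000000000001*k - 1.19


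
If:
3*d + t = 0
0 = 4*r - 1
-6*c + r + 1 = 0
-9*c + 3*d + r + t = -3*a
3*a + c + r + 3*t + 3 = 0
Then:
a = 13/24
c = 5/24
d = 61/108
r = 1/4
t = -61/36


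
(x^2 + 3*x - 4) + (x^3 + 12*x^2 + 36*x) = x^3 + 13*x^2 + 39*x - 4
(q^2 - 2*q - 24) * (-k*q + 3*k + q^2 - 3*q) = -k*q^3 + 5*k*q^2 + 18*k*q - 72*k + q^4 - 5*q^3 - 18*q^2 + 72*q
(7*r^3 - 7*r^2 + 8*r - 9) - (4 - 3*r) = 7*r^3 - 7*r^2 + 11*r - 13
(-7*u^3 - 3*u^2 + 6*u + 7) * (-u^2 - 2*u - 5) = 7*u^5 + 17*u^4 + 35*u^3 - 4*u^2 - 44*u - 35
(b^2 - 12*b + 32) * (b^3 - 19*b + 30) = b^5 - 12*b^4 + 13*b^3 + 258*b^2 - 968*b + 960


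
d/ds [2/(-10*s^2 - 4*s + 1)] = 8*(5*s + 1)/(10*s^2 + 4*s - 1)^2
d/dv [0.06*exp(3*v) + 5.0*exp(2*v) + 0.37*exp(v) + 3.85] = (0.18*exp(2*v) + 10.0*exp(v) + 0.37)*exp(v)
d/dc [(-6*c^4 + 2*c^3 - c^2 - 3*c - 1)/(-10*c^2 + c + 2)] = (120*c^5 - 38*c^4 - 44*c^3 - 19*c^2 - 24*c - 5)/(100*c^4 - 20*c^3 - 39*c^2 + 4*c + 4)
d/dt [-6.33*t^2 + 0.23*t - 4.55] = 0.23 - 12.66*t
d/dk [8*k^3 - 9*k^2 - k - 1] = 24*k^2 - 18*k - 1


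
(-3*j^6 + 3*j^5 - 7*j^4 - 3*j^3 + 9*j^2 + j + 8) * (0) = 0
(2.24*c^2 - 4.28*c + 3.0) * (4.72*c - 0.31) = 10.5728*c^3 - 20.896*c^2 + 15.4868*c - 0.93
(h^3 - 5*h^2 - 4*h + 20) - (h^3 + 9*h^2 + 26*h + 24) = -14*h^2 - 30*h - 4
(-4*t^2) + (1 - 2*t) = -4*t^2 - 2*t + 1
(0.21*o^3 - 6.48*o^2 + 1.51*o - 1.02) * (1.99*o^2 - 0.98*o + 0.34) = 0.4179*o^5 - 13.101*o^4 + 9.4267*o^3 - 5.7128*o^2 + 1.513*o - 0.3468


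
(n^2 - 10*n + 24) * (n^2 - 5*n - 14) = n^4 - 15*n^3 + 60*n^2 + 20*n - 336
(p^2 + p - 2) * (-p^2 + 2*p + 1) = -p^4 + p^3 + 5*p^2 - 3*p - 2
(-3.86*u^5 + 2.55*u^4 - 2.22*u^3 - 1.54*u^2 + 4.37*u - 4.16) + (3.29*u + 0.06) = -3.86*u^5 + 2.55*u^4 - 2.22*u^3 - 1.54*u^2 + 7.66*u - 4.1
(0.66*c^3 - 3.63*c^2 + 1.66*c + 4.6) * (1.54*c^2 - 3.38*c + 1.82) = 1.0164*c^5 - 7.821*c^4 + 16.027*c^3 - 5.1334*c^2 - 12.5268*c + 8.372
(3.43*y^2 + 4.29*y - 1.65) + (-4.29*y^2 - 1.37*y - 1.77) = -0.86*y^2 + 2.92*y - 3.42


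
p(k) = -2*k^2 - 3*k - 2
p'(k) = -4*k - 3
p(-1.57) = -2.22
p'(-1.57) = 3.28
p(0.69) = -5.02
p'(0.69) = -5.76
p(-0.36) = -1.18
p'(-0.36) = -1.56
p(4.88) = -64.27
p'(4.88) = -22.52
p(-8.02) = -106.58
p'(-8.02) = 29.08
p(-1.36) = -1.62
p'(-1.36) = 2.44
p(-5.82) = -52.28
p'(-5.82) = 20.28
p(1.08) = -7.57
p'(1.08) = -7.32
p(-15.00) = -407.00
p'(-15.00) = 57.00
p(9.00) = -191.00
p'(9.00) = -39.00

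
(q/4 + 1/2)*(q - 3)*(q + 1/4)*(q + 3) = q^4/4 + 9*q^3/16 - 17*q^2/8 - 81*q/16 - 9/8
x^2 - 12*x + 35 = (x - 7)*(x - 5)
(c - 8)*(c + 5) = c^2 - 3*c - 40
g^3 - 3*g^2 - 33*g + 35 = (g - 7)*(g - 1)*(g + 5)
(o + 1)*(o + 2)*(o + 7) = o^3 + 10*o^2 + 23*o + 14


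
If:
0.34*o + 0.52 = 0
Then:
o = -1.53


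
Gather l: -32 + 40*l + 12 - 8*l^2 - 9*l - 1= -8*l^2 + 31*l - 21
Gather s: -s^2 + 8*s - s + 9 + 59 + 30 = -s^2 + 7*s + 98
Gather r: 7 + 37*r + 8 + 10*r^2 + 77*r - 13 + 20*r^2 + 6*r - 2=30*r^2 + 120*r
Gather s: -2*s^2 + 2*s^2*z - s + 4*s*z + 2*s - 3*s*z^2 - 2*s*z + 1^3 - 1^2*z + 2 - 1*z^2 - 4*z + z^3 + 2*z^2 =s^2*(2*z - 2) + s*(-3*z^2 + 2*z + 1) + z^3 + z^2 - 5*z + 3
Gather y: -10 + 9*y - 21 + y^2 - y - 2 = y^2 + 8*y - 33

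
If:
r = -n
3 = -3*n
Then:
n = -1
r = 1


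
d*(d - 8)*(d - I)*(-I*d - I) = -I*d^4 - d^3 + 7*I*d^3 + 7*d^2 + 8*I*d^2 + 8*d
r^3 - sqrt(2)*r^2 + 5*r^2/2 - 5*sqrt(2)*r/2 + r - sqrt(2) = (r + 1/2)*(r + 2)*(r - sqrt(2))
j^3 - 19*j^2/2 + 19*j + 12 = (j - 6)*(j - 4)*(j + 1/2)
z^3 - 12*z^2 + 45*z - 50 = (z - 5)^2*(z - 2)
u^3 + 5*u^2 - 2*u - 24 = (u - 2)*(u + 3)*(u + 4)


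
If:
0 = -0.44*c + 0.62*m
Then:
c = 1.40909090909091*m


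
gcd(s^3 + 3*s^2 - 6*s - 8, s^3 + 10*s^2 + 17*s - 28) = s + 4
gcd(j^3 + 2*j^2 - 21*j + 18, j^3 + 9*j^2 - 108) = j^2 + 3*j - 18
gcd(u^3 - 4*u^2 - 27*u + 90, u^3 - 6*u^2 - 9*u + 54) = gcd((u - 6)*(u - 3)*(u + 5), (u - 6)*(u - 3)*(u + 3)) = u^2 - 9*u + 18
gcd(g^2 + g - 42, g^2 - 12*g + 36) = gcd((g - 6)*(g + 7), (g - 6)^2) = g - 6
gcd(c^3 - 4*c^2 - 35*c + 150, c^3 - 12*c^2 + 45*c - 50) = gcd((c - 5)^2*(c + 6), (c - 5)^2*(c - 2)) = c^2 - 10*c + 25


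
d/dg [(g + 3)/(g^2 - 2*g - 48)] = (g^2 - 2*g - 2*(g - 1)*(g + 3) - 48)/(-g^2 + 2*g + 48)^2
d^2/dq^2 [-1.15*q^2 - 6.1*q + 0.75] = -2.30000000000000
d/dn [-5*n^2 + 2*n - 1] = 2 - 10*n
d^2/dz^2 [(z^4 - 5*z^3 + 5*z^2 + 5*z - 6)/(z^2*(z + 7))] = 2*(89*z^4 + 15*z^3 + 69*z^2 - 91*z - 882)/(z^4*(z^3 + 21*z^2 + 147*z + 343))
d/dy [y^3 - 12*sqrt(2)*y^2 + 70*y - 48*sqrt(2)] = 3*y^2 - 24*sqrt(2)*y + 70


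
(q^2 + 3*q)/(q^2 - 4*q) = (q + 3)/(q - 4)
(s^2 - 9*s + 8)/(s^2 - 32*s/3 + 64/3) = 3*(s - 1)/(3*s - 8)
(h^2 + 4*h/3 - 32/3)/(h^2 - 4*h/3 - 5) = (-3*h^2 - 4*h + 32)/(-3*h^2 + 4*h + 15)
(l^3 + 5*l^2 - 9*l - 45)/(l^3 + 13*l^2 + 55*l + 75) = (l - 3)/(l + 5)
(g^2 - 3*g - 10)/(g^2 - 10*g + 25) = (g + 2)/(g - 5)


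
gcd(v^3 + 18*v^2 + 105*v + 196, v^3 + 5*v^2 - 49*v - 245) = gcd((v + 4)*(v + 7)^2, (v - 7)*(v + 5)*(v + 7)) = v + 7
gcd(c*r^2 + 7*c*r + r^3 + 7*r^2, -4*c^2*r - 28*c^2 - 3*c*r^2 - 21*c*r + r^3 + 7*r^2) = c*r + 7*c + r^2 + 7*r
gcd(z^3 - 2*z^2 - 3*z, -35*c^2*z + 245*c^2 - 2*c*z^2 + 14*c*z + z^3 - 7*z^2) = 1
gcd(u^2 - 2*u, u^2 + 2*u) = u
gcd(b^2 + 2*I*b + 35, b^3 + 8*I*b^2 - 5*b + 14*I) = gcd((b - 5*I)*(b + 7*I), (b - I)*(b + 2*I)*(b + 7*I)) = b + 7*I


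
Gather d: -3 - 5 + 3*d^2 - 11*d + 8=3*d^2 - 11*d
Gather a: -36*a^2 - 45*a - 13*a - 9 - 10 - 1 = -36*a^2 - 58*a - 20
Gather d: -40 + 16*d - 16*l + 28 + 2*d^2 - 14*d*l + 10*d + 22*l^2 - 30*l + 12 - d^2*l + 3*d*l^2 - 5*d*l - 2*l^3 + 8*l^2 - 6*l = d^2*(2 - l) + d*(3*l^2 - 19*l + 26) - 2*l^3 + 30*l^2 - 52*l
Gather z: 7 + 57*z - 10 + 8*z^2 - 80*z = 8*z^2 - 23*z - 3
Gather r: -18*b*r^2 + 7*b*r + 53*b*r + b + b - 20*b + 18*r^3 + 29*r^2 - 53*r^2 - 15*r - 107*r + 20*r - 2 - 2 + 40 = -18*b + 18*r^3 + r^2*(-18*b - 24) + r*(60*b - 102) + 36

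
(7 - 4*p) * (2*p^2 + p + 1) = -8*p^3 + 10*p^2 + 3*p + 7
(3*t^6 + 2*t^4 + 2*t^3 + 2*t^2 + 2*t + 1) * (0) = 0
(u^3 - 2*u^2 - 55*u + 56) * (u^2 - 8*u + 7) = u^5 - 10*u^4 - 32*u^3 + 482*u^2 - 833*u + 392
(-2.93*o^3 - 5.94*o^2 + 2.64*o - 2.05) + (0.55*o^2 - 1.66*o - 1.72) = -2.93*o^3 - 5.39*o^2 + 0.98*o - 3.77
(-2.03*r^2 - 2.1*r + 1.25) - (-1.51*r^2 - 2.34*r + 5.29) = -0.52*r^2 + 0.24*r - 4.04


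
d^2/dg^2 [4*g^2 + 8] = 8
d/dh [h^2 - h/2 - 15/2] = 2*h - 1/2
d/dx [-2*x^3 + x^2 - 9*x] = -6*x^2 + 2*x - 9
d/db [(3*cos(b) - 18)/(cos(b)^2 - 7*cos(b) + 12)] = 3*(cos(b)^2 - 12*cos(b) + 30)*sin(b)/(cos(b)^2 - 7*cos(b) + 12)^2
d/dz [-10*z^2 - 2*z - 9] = -20*z - 2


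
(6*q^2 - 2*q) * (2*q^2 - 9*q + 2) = 12*q^4 - 58*q^3 + 30*q^2 - 4*q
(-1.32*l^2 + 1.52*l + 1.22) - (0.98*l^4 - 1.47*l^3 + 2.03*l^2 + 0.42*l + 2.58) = -0.98*l^4 + 1.47*l^3 - 3.35*l^2 + 1.1*l - 1.36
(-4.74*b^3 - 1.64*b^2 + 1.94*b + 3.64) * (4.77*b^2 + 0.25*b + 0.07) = -22.6098*b^5 - 9.0078*b^4 + 8.512*b^3 + 17.733*b^2 + 1.0458*b + 0.2548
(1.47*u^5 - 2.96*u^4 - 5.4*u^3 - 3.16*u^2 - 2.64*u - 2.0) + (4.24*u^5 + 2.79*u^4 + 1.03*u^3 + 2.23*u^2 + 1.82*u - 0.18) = 5.71*u^5 - 0.17*u^4 - 4.37*u^3 - 0.93*u^2 - 0.82*u - 2.18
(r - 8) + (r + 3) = 2*r - 5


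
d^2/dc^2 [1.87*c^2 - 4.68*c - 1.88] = 3.74000000000000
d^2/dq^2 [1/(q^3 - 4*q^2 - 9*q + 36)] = 2*((4 - 3*q)*(q^3 - 4*q^2 - 9*q + 36) + (-3*q^2 + 8*q + 9)^2)/(q^3 - 4*q^2 - 9*q + 36)^3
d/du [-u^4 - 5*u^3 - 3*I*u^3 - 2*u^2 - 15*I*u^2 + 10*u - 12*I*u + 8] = -4*u^3 + u^2*(-15 - 9*I) + u*(-4 - 30*I) + 10 - 12*I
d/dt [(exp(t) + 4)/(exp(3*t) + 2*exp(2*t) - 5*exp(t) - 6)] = (-(exp(t) + 4)*(3*exp(2*t) + 4*exp(t) - 5) + exp(3*t) + 2*exp(2*t) - 5*exp(t) - 6)*exp(t)/(exp(3*t) + 2*exp(2*t) - 5*exp(t) - 6)^2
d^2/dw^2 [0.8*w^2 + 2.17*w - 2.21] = 1.60000000000000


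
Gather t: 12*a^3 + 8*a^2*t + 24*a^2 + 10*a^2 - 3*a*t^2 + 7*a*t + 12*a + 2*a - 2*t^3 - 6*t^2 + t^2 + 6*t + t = 12*a^3 + 34*a^2 + 14*a - 2*t^3 + t^2*(-3*a - 5) + t*(8*a^2 + 7*a + 7)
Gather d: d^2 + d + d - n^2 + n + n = d^2 + 2*d - n^2 + 2*n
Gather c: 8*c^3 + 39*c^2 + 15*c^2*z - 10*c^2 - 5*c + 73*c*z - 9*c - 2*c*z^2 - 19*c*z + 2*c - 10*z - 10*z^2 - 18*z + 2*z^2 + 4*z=8*c^3 + c^2*(15*z + 29) + c*(-2*z^2 + 54*z - 12) - 8*z^2 - 24*z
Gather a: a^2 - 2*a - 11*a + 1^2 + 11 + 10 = a^2 - 13*a + 22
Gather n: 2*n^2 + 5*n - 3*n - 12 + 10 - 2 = 2*n^2 + 2*n - 4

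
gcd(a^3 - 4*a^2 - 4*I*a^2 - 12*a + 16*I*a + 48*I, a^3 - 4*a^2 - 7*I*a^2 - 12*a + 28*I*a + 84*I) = a^2 - 4*a - 12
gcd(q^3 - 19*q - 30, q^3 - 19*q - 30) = q^3 - 19*q - 30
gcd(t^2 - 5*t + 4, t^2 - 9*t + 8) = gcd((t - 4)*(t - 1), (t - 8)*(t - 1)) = t - 1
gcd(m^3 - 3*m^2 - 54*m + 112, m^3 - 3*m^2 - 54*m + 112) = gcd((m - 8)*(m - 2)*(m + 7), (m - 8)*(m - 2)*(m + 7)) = m^3 - 3*m^2 - 54*m + 112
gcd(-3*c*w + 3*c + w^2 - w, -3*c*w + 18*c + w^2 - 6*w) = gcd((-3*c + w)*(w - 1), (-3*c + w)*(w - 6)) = -3*c + w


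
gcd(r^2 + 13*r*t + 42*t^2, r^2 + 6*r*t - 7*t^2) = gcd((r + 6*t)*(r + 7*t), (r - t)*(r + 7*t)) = r + 7*t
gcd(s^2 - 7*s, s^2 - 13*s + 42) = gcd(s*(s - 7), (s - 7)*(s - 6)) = s - 7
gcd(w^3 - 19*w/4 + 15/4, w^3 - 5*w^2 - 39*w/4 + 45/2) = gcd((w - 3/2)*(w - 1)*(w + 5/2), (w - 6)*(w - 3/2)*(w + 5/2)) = w^2 + w - 15/4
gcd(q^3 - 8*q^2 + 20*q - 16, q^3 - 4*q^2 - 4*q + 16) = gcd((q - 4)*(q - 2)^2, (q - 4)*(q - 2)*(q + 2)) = q^2 - 6*q + 8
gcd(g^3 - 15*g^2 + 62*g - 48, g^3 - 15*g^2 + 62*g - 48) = g^3 - 15*g^2 + 62*g - 48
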